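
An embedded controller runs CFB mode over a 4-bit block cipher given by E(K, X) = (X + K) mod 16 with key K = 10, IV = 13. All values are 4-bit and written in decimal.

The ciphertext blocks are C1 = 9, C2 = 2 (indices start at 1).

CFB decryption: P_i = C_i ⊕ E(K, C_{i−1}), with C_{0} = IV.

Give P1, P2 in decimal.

P1: E(K, 13) = 7; 9 ⊕ 7 = 14.
P2: E(K, 9) = 3; 2 ⊕ 3 = 1.

P1 = 14, P2 = 1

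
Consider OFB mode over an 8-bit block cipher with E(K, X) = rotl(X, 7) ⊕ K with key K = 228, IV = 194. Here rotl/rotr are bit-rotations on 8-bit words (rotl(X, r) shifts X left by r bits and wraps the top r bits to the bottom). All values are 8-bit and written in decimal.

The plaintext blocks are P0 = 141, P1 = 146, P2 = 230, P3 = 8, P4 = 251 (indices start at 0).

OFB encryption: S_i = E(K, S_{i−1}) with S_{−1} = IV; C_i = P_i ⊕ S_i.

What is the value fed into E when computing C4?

31

C0: S = E(K, 194) = 133; 141 ⊕ 133 = 8.
C1: S = E(K, 133) = 38; 146 ⊕ 38 = 180.
C2: S = E(K, 38) = 247; 230 ⊕ 247 = 17.
C3: S = E(K, 247) = 31; 8 ⊕ 31 = 23.
C4: S = E(K, 31) = 107; 251 ⊕ 107 = 144.
So the input to E for block 4 is 31.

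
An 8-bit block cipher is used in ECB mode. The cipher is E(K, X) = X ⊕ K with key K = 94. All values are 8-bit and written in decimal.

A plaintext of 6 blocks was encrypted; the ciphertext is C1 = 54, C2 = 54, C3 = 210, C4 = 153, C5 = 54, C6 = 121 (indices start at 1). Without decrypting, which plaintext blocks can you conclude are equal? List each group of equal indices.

P1 = P2 = P5

ECB encrypts each block independently with the same key, so equal ciphertext blocks imply equal plaintext blocks.
C1 = C2 = C5 = 54, so P1 = P2 = P5.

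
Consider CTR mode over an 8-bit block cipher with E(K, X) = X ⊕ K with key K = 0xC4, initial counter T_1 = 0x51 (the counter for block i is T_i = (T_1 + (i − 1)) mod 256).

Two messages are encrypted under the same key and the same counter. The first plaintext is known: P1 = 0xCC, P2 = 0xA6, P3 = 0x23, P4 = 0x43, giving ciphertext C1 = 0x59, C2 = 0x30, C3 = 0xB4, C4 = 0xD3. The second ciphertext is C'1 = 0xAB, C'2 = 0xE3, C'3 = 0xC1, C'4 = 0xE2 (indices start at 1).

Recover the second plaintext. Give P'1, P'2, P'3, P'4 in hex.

P'1 = 0x3E, P'2 = 0x75, P'3 = 0x56, P'4 = 0x72

In CTR with a reused counter, both messages share the same keystream S_i, so C_i ⊕ C'_i = P_i ⊕ P'_i and thus P'_i = P_i ⊕ C_i ⊕ C'_i.
P'1: 0xCC ⊕ 0x59 ⊕ 0xAB = 0x3E.
P'2: 0xA6 ⊕ 0x30 ⊕ 0xE3 = 0x75.
P'3: 0x23 ⊕ 0xB4 ⊕ 0xC1 = 0x56.
P'4: 0x43 ⊕ 0xD3 ⊕ 0xE2 = 0x72.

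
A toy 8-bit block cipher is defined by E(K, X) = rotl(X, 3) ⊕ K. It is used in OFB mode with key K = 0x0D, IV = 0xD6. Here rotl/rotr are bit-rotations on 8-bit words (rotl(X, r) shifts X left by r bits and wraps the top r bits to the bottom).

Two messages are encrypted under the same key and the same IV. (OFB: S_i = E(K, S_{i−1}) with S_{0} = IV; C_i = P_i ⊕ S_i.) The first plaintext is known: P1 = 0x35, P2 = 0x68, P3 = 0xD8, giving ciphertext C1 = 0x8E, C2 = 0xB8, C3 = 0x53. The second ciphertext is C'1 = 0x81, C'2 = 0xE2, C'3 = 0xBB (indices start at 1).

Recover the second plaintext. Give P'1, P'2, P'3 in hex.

In OFB with a reused IV, both messages share the same keystream S_i, so C_i ⊕ C'_i = P_i ⊕ P'_i and thus P'_i = P_i ⊕ C_i ⊕ C'_i.
P'1: 0x35 ⊕ 0x8E ⊕ 0x81 = 0x3A.
P'2: 0x68 ⊕ 0xB8 ⊕ 0xE2 = 0x32.
P'3: 0xD8 ⊕ 0x53 ⊕ 0xBB = 0x30.

P'1 = 0x3A, P'2 = 0x32, P'3 = 0x30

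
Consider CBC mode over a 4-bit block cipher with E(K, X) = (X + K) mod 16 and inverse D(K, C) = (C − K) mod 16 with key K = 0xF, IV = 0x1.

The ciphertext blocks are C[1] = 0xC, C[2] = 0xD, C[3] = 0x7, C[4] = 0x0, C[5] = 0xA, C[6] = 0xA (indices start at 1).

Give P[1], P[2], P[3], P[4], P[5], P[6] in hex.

P[1] = 0xC, P[2] = 0x2, P[3] = 0x5, P[4] = 0x6, P[5] = 0xB, P[6] = 0x1

CBC decryption: P_i = D(K, C_i) ⊕ C_{i−1}, with C_{0} = IV.
P[1]: D(K, 0xC) = 0xD; 0xD ⊕ 0x1 = 0xC.
P[2]: D(K, 0xD) = 0xE; 0xE ⊕ 0xC = 0x2.
P[3]: D(K, 0x7) = 0x8; 0x8 ⊕ 0xD = 0x5.
P[4]: D(K, 0x0) = 0x1; 0x1 ⊕ 0x7 = 0x6.
P[5]: D(K, 0xA) = 0xB; 0xB ⊕ 0x0 = 0xB.
P[6]: D(K, 0xA) = 0xB; 0xB ⊕ 0xA = 0x1.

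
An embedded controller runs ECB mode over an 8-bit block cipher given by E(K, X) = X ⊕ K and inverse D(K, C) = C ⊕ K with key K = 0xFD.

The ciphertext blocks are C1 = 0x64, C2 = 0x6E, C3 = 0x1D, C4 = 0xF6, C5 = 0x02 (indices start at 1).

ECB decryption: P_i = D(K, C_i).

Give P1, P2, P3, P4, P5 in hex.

P1: D(K, 0x64) = 0x99.
P2: D(K, 0x6E) = 0x93.
P3: D(K, 0x1D) = 0xE0.
P4: D(K, 0xF6) = 0x0B.
P5: D(K, 0x02) = 0xFF.

P1 = 0x99, P2 = 0x93, P3 = 0xE0, P4 = 0x0B, P5 = 0xFF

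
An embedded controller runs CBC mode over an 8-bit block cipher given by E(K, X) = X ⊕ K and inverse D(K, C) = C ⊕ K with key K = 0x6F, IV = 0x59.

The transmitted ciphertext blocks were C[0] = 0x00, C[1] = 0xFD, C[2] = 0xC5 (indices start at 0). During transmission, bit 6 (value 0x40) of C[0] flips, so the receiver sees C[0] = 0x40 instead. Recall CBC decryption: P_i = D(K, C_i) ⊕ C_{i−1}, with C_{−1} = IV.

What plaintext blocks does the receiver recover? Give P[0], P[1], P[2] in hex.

P[0] = 0x76, P[1] = 0xD2, P[2] = 0x57

Only C[0] changed, to 0x40. In CBC, a change in C_i garbles P_i and flips the same bit in P_{i+1}. Decrypting the received ciphertext:
P[0]: D(K, 0x40) = 0x2F; 0x2F ⊕ 0x59 = 0x76.
P[1]: D(K, 0xFD) = 0x92; 0x92 ⊕ 0x40 = 0xD2.
P[2]: D(K, 0xC5) = 0xAA; 0xAA ⊕ 0xFD = 0x57.
Blocks that differ from the original plaintext: P[0], P[1].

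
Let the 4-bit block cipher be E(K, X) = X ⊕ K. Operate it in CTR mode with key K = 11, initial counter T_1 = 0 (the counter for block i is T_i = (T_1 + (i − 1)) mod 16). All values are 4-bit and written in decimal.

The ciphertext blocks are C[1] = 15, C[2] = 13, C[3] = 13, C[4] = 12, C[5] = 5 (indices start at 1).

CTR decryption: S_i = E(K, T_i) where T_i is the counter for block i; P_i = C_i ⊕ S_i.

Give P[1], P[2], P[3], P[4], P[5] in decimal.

P[1]: T = 0, S = E(K, T) = 11; 15 ⊕ 11 = 4.
P[2]: T = 1, S = E(K, T) = 10; 13 ⊕ 10 = 7.
P[3]: T = 2, S = E(K, T) = 9; 13 ⊕ 9 = 4.
P[4]: T = 3, S = E(K, T) = 8; 12 ⊕ 8 = 4.
P[5]: T = 4, S = E(K, T) = 15; 5 ⊕ 15 = 10.

P[1] = 4, P[2] = 7, P[3] = 4, P[4] = 4, P[5] = 10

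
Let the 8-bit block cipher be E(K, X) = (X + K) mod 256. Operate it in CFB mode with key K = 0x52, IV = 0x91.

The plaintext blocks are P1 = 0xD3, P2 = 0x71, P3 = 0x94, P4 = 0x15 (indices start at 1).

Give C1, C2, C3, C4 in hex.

C1 = 0x30, C2 = 0xF3, C3 = 0xD1, C4 = 0x36

CFB encryption: C_i = P_i ⊕ E(K, C_{i−1}), with C_{0} = IV.
C1: E(K, 0x91) = 0xE3; 0xD3 ⊕ 0xE3 = 0x30.
C2: E(K, 0x30) = 0x82; 0x71 ⊕ 0x82 = 0xF3.
C3: E(K, 0xF3) = 0x45; 0x94 ⊕ 0x45 = 0xD1.
C4: E(K, 0xD1) = 0x23; 0x15 ⊕ 0x23 = 0x36.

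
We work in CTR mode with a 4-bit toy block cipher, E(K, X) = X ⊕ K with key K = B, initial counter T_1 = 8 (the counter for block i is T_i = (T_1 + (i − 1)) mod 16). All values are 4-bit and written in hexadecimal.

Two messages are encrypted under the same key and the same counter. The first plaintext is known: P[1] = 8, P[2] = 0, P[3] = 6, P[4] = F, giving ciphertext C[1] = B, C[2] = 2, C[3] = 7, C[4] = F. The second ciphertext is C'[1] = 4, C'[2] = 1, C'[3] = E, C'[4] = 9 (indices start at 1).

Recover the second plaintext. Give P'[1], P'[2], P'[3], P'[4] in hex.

P'[1] = 7, P'[2] = 3, P'[3] = F, P'[4] = 9

In CTR with a reused counter, both messages share the same keystream S_i, so C_i ⊕ C'_i = P_i ⊕ P'_i and thus P'_i = P_i ⊕ C_i ⊕ C'_i.
P'[1]: 8 ⊕ B ⊕ 4 = 7.
P'[2]: 0 ⊕ 2 ⊕ 1 = 3.
P'[3]: 6 ⊕ 7 ⊕ E = F.
P'[4]: F ⊕ F ⊕ 9 = 9.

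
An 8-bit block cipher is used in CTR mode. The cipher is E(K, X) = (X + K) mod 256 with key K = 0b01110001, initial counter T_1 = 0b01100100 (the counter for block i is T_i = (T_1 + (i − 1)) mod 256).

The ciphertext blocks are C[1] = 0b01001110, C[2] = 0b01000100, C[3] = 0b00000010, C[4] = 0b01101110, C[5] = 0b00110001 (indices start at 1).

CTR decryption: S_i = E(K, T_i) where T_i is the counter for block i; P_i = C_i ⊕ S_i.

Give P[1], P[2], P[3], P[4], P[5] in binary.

P[1]: T = 0b01100100, S = E(K, T) = 0b11010101; 0b01001110 ⊕ 0b11010101 = 0b10011011.
P[2]: T = 0b01100101, S = E(K, T) = 0b11010110; 0b01000100 ⊕ 0b11010110 = 0b10010010.
P[3]: T = 0b01100110, S = E(K, T) = 0b11010111; 0b00000010 ⊕ 0b11010111 = 0b11010101.
P[4]: T = 0b01100111, S = E(K, T) = 0b11011000; 0b01101110 ⊕ 0b11011000 = 0b10110110.
P[5]: T = 0b01101000, S = E(K, T) = 0b11011001; 0b00110001 ⊕ 0b11011001 = 0b11101000.

P[1] = 0b10011011, P[2] = 0b10010010, P[3] = 0b11010101, P[4] = 0b10110110, P[5] = 0b11101000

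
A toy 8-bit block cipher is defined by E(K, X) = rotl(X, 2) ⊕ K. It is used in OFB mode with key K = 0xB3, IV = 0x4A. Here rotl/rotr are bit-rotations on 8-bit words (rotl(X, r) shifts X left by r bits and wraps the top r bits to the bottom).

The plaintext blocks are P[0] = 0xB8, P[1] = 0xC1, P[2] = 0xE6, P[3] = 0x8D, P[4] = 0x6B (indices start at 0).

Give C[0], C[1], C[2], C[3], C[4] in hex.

OFB encryption: S_i = E(K, S_{i−1}) with S_{−1} = IV; C_i = P_i ⊕ S_i.
C[0]: S = E(K, 0x4A) = 0x9A; 0xB8 ⊕ 0x9A = 0x22.
C[1]: S = E(K, 0x9A) = 0xD9; 0xC1 ⊕ 0xD9 = 0x18.
C[2]: S = E(K, 0xD9) = 0xD4; 0xE6 ⊕ 0xD4 = 0x32.
C[3]: S = E(K, 0xD4) = 0xE0; 0x8D ⊕ 0xE0 = 0x6D.
C[4]: S = E(K, 0xE0) = 0x30; 0x6B ⊕ 0x30 = 0x5B.

C[0] = 0x22, C[1] = 0x18, C[2] = 0x32, C[3] = 0x6D, C[4] = 0x5B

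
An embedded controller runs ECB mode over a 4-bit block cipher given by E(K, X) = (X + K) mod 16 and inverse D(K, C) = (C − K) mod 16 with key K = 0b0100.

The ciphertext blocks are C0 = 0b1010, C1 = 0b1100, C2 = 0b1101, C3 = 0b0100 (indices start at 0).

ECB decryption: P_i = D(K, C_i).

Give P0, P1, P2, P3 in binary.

P0 = 0b0110, P1 = 0b1000, P2 = 0b1001, P3 = 0b0000

P0: D(K, 0b1010) = 0b0110.
P1: D(K, 0b1100) = 0b1000.
P2: D(K, 0b1101) = 0b1001.
P3: D(K, 0b0100) = 0b0000.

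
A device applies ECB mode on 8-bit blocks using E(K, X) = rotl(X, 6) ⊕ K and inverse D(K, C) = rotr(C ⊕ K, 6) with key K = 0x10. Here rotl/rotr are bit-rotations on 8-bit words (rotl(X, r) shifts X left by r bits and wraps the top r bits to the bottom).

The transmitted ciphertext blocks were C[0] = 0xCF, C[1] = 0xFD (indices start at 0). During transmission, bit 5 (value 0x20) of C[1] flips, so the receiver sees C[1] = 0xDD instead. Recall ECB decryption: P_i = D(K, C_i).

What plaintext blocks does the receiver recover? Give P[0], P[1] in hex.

Only C[1] changed, to 0xDD. In ECB, a change in C_i affects only P_i. Decrypting the received ciphertext:
P[0]: D(K, 0xCF) = 0x7F.
P[1]: D(K, 0xDD) = 0x37.
Blocks that differ from the original plaintext: P[1].

P[0] = 0x7F, P[1] = 0x37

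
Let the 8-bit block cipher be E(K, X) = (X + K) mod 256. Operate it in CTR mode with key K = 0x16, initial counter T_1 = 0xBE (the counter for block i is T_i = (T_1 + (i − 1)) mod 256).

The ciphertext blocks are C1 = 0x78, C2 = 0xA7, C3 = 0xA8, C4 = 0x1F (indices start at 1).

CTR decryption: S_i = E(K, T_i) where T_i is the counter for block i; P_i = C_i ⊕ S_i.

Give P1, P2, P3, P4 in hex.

P1 = 0xAC, P2 = 0x72, P3 = 0x7E, P4 = 0xC8

P1: T = 0xBE, S = E(K, T) = 0xD4; 0x78 ⊕ 0xD4 = 0xAC.
P2: T = 0xBF, S = E(K, T) = 0xD5; 0xA7 ⊕ 0xD5 = 0x72.
P3: T = 0xC0, S = E(K, T) = 0xD6; 0xA8 ⊕ 0xD6 = 0x7E.
P4: T = 0xC1, S = E(K, T) = 0xD7; 0x1F ⊕ 0xD7 = 0xC8.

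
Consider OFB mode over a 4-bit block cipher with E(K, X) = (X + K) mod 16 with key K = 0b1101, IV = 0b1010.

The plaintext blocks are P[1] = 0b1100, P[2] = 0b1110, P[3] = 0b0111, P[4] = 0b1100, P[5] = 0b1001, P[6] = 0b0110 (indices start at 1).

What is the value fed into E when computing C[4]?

OFB encryption: S_i = E(K, S_{i−1}) with S_{0} = IV; C_i = P_i ⊕ S_i.
C[1]: S = E(K, 0b1010) = 0b0111; 0b1100 ⊕ 0b0111 = 0b1011.
C[2]: S = E(K, 0b0111) = 0b0100; 0b1110 ⊕ 0b0100 = 0b1010.
C[3]: S = E(K, 0b0100) = 0b0001; 0b0111 ⊕ 0b0001 = 0b0110.
C[4]: S = E(K, 0b0001) = 0b1110; 0b1100 ⊕ 0b1110 = 0b0010.
So the input to E for block [4] is 0b0001.

0b0001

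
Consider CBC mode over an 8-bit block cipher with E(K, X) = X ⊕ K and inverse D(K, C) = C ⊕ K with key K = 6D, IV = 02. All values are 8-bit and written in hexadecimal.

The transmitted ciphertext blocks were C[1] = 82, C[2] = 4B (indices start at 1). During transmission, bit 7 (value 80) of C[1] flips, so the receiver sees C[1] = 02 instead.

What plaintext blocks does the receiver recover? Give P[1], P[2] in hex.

CBC decryption: P_i = D(K, C_i) ⊕ C_{i−1}, with C_{0} = IV.
Only C[1] changed, to 02. In CBC, a change in C_i garbles P_i and flips the same bit in P_{i+1}. Decrypting the received ciphertext:
P[1]: D(K, 02) = 6F; 6F ⊕ 02 = 6D.
P[2]: D(K, 4B) = 26; 26 ⊕ 02 = 24.
Blocks that differ from the original plaintext: P[1], P[2].

P[1] = 6D, P[2] = 24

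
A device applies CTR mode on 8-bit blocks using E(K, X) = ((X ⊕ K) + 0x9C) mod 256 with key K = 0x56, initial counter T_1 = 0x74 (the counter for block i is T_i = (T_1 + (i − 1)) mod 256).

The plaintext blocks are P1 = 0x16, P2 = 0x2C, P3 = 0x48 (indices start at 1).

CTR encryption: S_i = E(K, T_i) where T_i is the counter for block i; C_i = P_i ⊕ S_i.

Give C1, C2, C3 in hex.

C1 = 0xA8, C2 = 0x93, C3 = 0xF4

C1: T = 0x74, S = E(K, T) = 0xBE; 0x16 ⊕ 0xBE = 0xA8.
C2: T = 0x75, S = E(K, T) = 0xBF; 0x2C ⊕ 0xBF = 0x93.
C3: T = 0x76, S = E(K, T) = 0xBC; 0x48 ⊕ 0xBC = 0xF4.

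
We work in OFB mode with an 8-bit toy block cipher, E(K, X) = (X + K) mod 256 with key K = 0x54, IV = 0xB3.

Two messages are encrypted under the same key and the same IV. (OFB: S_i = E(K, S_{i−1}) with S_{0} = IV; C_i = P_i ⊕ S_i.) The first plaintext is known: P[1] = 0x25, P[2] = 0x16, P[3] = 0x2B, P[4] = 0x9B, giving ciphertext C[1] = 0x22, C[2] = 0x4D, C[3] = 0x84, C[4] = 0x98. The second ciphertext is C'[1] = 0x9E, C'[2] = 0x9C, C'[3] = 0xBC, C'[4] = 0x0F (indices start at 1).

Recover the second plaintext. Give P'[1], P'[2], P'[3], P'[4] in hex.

In OFB with a reused IV, both messages share the same keystream S_i, so C_i ⊕ C'_i = P_i ⊕ P'_i and thus P'_i = P_i ⊕ C_i ⊕ C'_i.
P'[1]: 0x25 ⊕ 0x22 ⊕ 0x9E = 0x99.
P'[2]: 0x16 ⊕ 0x4D ⊕ 0x9C = 0xC7.
P'[3]: 0x2B ⊕ 0x84 ⊕ 0xBC = 0x13.
P'[4]: 0x9B ⊕ 0x98 ⊕ 0x0F = 0x0C.

P'[1] = 0x99, P'[2] = 0xC7, P'[3] = 0x13, P'[4] = 0x0C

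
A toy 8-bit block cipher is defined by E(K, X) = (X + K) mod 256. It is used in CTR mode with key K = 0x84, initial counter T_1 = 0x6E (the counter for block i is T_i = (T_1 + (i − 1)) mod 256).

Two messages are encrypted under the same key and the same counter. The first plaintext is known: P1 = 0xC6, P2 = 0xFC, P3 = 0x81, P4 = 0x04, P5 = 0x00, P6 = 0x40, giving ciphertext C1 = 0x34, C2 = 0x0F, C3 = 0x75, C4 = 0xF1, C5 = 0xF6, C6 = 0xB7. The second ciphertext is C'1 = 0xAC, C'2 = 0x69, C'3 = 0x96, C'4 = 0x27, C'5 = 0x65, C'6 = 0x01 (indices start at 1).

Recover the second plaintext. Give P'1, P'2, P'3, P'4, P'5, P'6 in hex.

P'1 = 0x5E, P'2 = 0x9A, P'3 = 0x62, P'4 = 0xD2, P'5 = 0x93, P'6 = 0xF6

In CTR with a reused counter, both messages share the same keystream S_i, so C_i ⊕ C'_i = P_i ⊕ P'_i and thus P'_i = P_i ⊕ C_i ⊕ C'_i.
P'1: 0xC6 ⊕ 0x34 ⊕ 0xAC = 0x5E.
P'2: 0xFC ⊕ 0x0F ⊕ 0x69 = 0x9A.
P'3: 0x81 ⊕ 0x75 ⊕ 0x96 = 0x62.
P'4: 0x04 ⊕ 0xF1 ⊕ 0x27 = 0xD2.
P'5: 0x00 ⊕ 0xF6 ⊕ 0x65 = 0x93.
P'6: 0x40 ⊕ 0xB7 ⊕ 0x01 = 0xF6.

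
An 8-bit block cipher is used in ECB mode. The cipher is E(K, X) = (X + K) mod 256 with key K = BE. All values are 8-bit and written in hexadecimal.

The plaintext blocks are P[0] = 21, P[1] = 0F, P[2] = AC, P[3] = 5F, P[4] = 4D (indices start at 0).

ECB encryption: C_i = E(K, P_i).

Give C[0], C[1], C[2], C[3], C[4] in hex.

C[0] = DF, C[1] = CD, C[2] = 6A, C[3] = 1D, C[4] = 0B

C[0]: E(K, 21) = DF.
C[1]: E(K, 0F) = CD.
C[2]: E(K, AC) = 6A.
C[3]: E(K, 5F) = 1D.
C[4]: E(K, 4D) = 0B.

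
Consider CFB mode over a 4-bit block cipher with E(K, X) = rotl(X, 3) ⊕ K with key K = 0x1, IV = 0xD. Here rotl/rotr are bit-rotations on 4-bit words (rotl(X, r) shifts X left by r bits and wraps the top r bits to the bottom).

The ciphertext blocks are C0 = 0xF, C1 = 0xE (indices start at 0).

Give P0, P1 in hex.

P0 = 0x0, P1 = 0x0

CFB decryption: P_i = C_i ⊕ E(K, C_{i−1}), with C_{−1} = IV.
P0: E(K, 0xD) = 0xF; 0xF ⊕ 0xF = 0x0.
P1: E(K, 0xF) = 0xE; 0xE ⊕ 0xE = 0x0.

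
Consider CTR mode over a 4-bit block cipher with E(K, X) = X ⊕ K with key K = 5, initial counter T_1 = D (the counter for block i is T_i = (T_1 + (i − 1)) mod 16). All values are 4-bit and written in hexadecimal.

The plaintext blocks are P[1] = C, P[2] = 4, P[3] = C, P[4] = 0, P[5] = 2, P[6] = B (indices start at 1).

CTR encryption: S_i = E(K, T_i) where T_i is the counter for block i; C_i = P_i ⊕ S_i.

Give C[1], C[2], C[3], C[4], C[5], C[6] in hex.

C[1] = 4, C[2] = F, C[3] = 6, C[4] = 5, C[5] = 6, C[6] = C

C[1]: T = D, S = E(K, T) = 8; C ⊕ 8 = 4.
C[2]: T = E, S = E(K, T) = B; 4 ⊕ B = F.
C[3]: T = F, S = E(K, T) = A; C ⊕ A = 6.
C[4]: T = 0, S = E(K, T) = 5; 0 ⊕ 5 = 5.
C[5]: T = 1, S = E(K, T) = 4; 2 ⊕ 4 = 6.
C[6]: T = 2, S = E(K, T) = 7; B ⊕ 7 = C.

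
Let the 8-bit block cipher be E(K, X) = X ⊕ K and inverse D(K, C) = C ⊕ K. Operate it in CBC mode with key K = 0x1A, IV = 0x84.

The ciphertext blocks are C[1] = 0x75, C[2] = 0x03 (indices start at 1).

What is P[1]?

CBC decryption: P_i = D(K, C_i) ⊕ C_{i−1}, with C_{0} = IV.
P[1]: D(K, 0x75) = 0x6F; 0x6F ⊕ 0x84 = 0xEB.

P[1] = 0xEB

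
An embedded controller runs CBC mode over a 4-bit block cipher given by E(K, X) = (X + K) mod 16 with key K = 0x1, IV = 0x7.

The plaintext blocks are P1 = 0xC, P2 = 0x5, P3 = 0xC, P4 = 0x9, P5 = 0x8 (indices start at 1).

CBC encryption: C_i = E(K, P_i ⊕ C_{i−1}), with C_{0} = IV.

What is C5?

C1: P1 ⊕ 0x7 = 0xB; E(K, 0xB) = 0xC.
C2: P2 ⊕ 0xC = 0x9; E(K, 0x9) = 0xA.
C3: P3 ⊕ 0xA = 0x6; E(K, 0x6) = 0x7.
C4: P4 ⊕ 0x7 = 0xE; E(K, 0xE) = 0xF.
C5: P5 ⊕ 0xF = 0x7; E(K, 0x7) = 0x8.

C5 = 0x8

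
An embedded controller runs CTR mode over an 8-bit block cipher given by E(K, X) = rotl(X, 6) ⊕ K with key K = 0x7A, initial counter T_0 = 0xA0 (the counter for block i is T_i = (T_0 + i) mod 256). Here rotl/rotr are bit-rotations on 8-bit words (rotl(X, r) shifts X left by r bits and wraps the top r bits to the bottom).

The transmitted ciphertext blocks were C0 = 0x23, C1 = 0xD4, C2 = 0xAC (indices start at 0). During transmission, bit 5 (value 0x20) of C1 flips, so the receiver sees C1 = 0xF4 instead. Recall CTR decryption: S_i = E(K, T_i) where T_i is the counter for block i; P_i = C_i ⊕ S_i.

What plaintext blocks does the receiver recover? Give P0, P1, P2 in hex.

Only C1 changed, to 0xF4. In CTR, a change in C_i flips the same bit in P_i only; the keystream is unaffected. Decrypting the received ciphertext:
P0: T = 0xA0, S = E(K, T) = 0x52; 0x23 ⊕ 0x52 = 0x71.
P1: T = 0xA1, S = E(K, T) = 0x12; 0xF4 ⊕ 0x12 = 0xE6.
P2: T = 0xA2, S = E(K, T) = 0xD2; 0xAC ⊕ 0xD2 = 0x7E.
Blocks that differ from the original plaintext: P1.

P0 = 0x71, P1 = 0xE6, P2 = 0x7E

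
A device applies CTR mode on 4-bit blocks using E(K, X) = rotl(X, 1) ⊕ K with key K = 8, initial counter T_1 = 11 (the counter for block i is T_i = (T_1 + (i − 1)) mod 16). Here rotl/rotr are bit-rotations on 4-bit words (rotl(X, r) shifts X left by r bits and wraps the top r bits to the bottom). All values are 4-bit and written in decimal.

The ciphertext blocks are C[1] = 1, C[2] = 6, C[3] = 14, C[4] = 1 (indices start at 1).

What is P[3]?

CTR decryption: S_i = E(K, T_i) where T_i is the counter for block i; P_i = C_i ⊕ S_i.
P[3]: T = 13, S = E(K, T) = 3; 14 ⊕ 3 = 13.

P[3] = 13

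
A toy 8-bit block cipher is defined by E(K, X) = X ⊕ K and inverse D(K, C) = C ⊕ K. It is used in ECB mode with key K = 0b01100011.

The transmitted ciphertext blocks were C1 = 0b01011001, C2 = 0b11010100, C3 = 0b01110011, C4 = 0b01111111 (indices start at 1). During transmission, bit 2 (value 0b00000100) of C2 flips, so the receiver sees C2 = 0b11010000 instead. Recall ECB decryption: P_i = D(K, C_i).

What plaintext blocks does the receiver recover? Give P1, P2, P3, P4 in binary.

Only C2 changed, to 0b11010000. In ECB, a change in C_i affects only P_i. Decrypting the received ciphertext:
P1: D(K, 0b01011001) = 0b00111010.
P2: D(K, 0b11010000) = 0b10110011.
P3: D(K, 0b01110011) = 0b00010000.
P4: D(K, 0b01111111) = 0b00011100.
Blocks that differ from the original plaintext: P2.

P1 = 0b00111010, P2 = 0b10110011, P3 = 0b00010000, P4 = 0b00011100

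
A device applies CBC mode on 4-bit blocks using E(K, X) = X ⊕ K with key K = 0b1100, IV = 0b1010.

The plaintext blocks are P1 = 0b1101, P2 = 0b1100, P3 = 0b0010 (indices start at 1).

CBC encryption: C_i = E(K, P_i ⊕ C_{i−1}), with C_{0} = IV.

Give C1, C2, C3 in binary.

C1: P1 ⊕ 0b1010 = 0b0111; E(K, 0b0111) = 0b1011.
C2: P2 ⊕ 0b1011 = 0b0111; E(K, 0b0111) = 0b1011.
C3: P3 ⊕ 0b1011 = 0b1001; E(K, 0b1001) = 0b0101.

C1 = 0b1011, C2 = 0b1011, C3 = 0b0101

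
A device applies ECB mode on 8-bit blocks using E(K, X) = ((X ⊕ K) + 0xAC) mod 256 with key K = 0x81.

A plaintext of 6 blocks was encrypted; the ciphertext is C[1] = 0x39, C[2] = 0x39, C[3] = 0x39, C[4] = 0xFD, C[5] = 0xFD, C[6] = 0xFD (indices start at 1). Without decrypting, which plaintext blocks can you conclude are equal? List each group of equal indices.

ECB encrypts each block independently with the same key, so equal ciphertext blocks imply equal plaintext blocks.
C[1] = C[2] = C[3] = 0x39, so P[1] = P[2] = P[3].
C[4] = C[5] = C[6] = 0xFD, so P[4] = P[5] = P[6].

P[1] = P[2] = P[3]; P[4] = P[5] = P[6]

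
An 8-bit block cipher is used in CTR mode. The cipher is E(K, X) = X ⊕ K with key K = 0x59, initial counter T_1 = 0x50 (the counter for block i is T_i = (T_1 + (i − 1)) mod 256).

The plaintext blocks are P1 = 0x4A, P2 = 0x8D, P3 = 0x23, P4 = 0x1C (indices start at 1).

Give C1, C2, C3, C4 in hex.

C1 = 0x43, C2 = 0x85, C3 = 0x28, C4 = 0x16

CTR encryption: S_i = E(K, T_i) where T_i is the counter for block i; C_i = P_i ⊕ S_i.
C1: T = 0x50, S = E(K, T) = 0x09; 0x4A ⊕ 0x09 = 0x43.
C2: T = 0x51, S = E(K, T) = 0x08; 0x8D ⊕ 0x08 = 0x85.
C3: T = 0x52, S = E(K, T) = 0x0B; 0x23 ⊕ 0x0B = 0x28.
C4: T = 0x53, S = E(K, T) = 0x0A; 0x1C ⊕ 0x0A = 0x16.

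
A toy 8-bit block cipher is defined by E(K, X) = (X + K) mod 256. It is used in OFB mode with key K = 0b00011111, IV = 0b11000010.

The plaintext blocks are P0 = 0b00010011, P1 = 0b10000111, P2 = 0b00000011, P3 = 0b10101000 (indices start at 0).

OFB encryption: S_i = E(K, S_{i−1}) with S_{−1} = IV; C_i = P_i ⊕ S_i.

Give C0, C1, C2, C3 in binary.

C0 = 0b11110010, C1 = 0b10000111, C2 = 0b00011100, C3 = 0b10010110

C0: S = E(K, 0b11000010) = 0b11100001; 0b00010011 ⊕ 0b11100001 = 0b11110010.
C1: S = E(K, 0b11100001) = 0b00000000; 0b10000111 ⊕ 0b00000000 = 0b10000111.
C2: S = E(K, 0b00000000) = 0b00011111; 0b00000011 ⊕ 0b00011111 = 0b00011100.
C3: S = E(K, 0b00011111) = 0b00111110; 0b10101000 ⊕ 0b00111110 = 0b10010110.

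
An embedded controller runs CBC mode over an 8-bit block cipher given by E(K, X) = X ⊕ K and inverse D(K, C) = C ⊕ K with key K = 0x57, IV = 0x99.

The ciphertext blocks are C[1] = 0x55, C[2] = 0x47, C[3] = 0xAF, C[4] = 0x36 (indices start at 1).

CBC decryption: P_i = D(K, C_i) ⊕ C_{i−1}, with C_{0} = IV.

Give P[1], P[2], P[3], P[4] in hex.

P[1] = 0x9B, P[2] = 0x45, P[3] = 0xBF, P[4] = 0xCE

P[1]: D(K, 0x55) = 0x02; 0x02 ⊕ 0x99 = 0x9B.
P[2]: D(K, 0x47) = 0x10; 0x10 ⊕ 0x55 = 0x45.
P[3]: D(K, 0xAF) = 0xF8; 0xF8 ⊕ 0x47 = 0xBF.
P[4]: D(K, 0x36) = 0x61; 0x61 ⊕ 0xAF = 0xCE.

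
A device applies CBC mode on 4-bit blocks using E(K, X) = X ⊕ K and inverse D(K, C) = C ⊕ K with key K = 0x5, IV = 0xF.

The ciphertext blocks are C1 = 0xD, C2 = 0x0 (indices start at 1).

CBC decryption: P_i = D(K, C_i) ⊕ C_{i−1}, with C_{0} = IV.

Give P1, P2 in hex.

P1: D(K, 0xD) = 0x8; 0x8 ⊕ 0xF = 0x7.
P2: D(K, 0x0) = 0x5; 0x5 ⊕ 0xD = 0x8.

P1 = 0x7, P2 = 0x8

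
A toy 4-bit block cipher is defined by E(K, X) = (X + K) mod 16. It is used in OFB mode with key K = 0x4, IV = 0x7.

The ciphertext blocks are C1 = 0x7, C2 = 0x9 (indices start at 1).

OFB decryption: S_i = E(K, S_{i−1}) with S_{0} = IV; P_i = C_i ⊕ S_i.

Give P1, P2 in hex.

P1: S = E(K, 0x7) = 0xB; 0x7 ⊕ 0xB = 0xC.
P2: S = E(K, 0xB) = 0xF; 0x9 ⊕ 0xF = 0x6.

P1 = 0xC, P2 = 0x6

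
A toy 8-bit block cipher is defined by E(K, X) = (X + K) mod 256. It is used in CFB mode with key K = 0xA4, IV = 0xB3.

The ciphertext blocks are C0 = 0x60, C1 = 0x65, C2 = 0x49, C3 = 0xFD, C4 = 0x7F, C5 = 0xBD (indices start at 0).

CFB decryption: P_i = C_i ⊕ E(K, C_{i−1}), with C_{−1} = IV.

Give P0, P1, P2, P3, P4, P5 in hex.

P0: E(K, 0xB3) = 0x57; 0x60 ⊕ 0x57 = 0x37.
P1: E(K, 0x60) = 0x04; 0x65 ⊕ 0x04 = 0x61.
P2: E(K, 0x65) = 0x09; 0x49 ⊕ 0x09 = 0x40.
P3: E(K, 0x49) = 0xED; 0xFD ⊕ 0xED = 0x10.
P4: E(K, 0xFD) = 0xA1; 0x7F ⊕ 0xA1 = 0xDE.
P5: E(K, 0x7F) = 0x23; 0xBD ⊕ 0x23 = 0x9E.

P0 = 0x37, P1 = 0x61, P2 = 0x40, P3 = 0x10, P4 = 0xDE, P5 = 0x9E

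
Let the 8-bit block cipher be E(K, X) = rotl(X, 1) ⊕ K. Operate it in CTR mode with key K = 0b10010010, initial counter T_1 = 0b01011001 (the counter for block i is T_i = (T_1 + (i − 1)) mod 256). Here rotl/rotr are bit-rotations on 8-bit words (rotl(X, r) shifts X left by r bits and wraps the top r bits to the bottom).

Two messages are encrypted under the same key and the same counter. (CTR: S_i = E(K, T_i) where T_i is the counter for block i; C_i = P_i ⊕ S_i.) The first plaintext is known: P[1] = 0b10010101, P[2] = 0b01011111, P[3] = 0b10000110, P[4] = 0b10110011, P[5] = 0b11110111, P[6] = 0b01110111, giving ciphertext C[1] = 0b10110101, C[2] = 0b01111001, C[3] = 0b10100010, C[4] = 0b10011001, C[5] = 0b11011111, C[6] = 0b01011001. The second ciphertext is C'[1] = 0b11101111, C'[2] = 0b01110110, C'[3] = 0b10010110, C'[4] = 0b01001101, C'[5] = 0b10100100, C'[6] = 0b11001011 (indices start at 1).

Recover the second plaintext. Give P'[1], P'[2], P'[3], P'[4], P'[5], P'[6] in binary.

In CTR with a reused counter, both messages share the same keystream S_i, so C_i ⊕ C'_i = P_i ⊕ P'_i and thus P'_i = P_i ⊕ C_i ⊕ C'_i.
P'[1]: 0b10010101 ⊕ 0b10110101 ⊕ 0b11101111 = 0b11001111.
P'[2]: 0b01011111 ⊕ 0b01111001 ⊕ 0b01110110 = 0b01010000.
P'[3]: 0b10000110 ⊕ 0b10100010 ⊕ 0b10010110 = 0b10110010.
P'[4]: 0b10110011 ⊕ 0b10011001 ⊕ 0b01001101 = 0b01100111.
P'[5]: 0b11110111 ⊕ 0b11011111 ⊕ 0b10100100 = 0b10001100.
P'[6]: 0b01110111 ⊕ 0b01011001 ⊕ 0b11001011 = 0b11100101.

P'[1] = 0b11001111, P'[2] = 0b01010000, P'[3] = 0b10110010, P'[4] = 0b01100111, P'[5] = 0b10001100, P'[6] = 0b11100101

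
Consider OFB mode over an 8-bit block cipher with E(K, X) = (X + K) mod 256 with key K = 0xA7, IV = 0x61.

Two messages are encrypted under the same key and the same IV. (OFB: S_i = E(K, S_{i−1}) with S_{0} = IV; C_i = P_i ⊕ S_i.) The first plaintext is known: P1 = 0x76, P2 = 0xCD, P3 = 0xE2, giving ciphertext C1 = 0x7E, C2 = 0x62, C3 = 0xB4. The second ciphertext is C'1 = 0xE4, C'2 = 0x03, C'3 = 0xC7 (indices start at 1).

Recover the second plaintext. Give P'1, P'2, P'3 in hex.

In OFB with a reused IV, both messages share the same keystream S_i, so C_i ⊕ C'_i = P_i ⊕ P'_i and thus P'_i = P_i ⊕ C_i ⊕ C'_i.
P'1: 0x76 ⊕ 0x7E ⊕ 0xE4 = 0xEC.
P'2: 0xCD ⊕ 0x62 ⊕ 0x03 = 0xAC.
P'3: 0xE2 ⊕ 0xB4 ⊕ 0xC7 = 0x91.

P'1 = 0xEC, P'2 = 0xAC, P'3 = 0x91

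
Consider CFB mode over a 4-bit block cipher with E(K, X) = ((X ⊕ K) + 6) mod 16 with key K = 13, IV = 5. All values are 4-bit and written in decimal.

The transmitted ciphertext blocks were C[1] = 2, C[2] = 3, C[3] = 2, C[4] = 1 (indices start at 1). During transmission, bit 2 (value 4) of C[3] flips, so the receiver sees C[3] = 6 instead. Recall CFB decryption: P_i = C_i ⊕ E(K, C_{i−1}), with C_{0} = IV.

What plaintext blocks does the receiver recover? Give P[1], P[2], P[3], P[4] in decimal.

Only C[3] changed, to 6. In CFB, a change in C_i flips the same bit in P_i and garbles P_{i+1}. Decrypting the received ciphertext:
P[1]: E(K, 5) = 14; 2 ⊕ 14 = 12.
P[2]: E(K, 2) = 5; 3 ⊕ 5 = 6.
P[3]: E(K, 3) = 4; 6 ⊕ 4 = 2.
P[4]: E(K, 6) = 1; 1 ⊕ 1 = 0.
Blocks that differ from the original plaintext: P[3], P[4].

P[1] = 12, P[2] = 6, P[3] = 2, P[4] = 0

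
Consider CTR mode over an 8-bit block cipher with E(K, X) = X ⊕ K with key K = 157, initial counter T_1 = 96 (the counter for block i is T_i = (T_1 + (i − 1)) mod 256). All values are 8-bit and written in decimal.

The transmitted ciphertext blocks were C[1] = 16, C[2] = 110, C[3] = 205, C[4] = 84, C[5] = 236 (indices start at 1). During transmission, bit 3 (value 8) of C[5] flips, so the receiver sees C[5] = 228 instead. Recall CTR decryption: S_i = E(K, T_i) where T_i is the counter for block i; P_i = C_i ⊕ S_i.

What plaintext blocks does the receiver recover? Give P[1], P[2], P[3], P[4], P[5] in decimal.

Only C[5] changed, to 228. In CTR, a change in C_i flips the same bit in P_i only; the keystream is unaffected. Decrypting the received ciphertext:
P[1]: T = 96, S = E(K, T) = 253; 16 ⊕ 253 = 237.
P[2]: T = 97, S = E(K, T) = 252; 110 ⊕ 252 = 146.
P[3]: T = 98, S = E(K, T) = 255; 205 ⊕ 255 = 50.
P[4]: T = 99, S = E(K, T) = 254; 84 ⊕ 254 = 170.
P[5]: T = 100, S = E(K, T) = 249; 228 ⊕ 249 = 29.
Blocks that differ from the original plaintext: P[5].

P[1] = 237, P[2] = 146, P[3] = 50, P[4] = 170, P[5] = 29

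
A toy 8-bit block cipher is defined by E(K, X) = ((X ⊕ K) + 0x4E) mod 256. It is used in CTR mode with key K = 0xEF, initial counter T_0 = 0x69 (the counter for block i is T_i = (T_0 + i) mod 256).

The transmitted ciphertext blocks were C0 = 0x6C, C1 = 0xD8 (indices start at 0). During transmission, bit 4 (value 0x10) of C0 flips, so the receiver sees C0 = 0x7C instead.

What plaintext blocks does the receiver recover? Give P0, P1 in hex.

CTR decryption: S_i = E(K, T_i) where T_i is the counter for block i; P_i = C_i ⊕ S_i.
Only C0 changed, to 0x7C. In CTR, a change in C_i flips the same bit in P_i only; the keystream is unaffected. Decrypting the received ciphertext:
P0: T = 0x69, S = E(K, T) = 0xD4; 0x7C ⊕ 0xD4 = 0xA8.
P1: T = 0x6A, S = E(K, T) = 0xD3; 0xD8 ⊕ 0xD3 = 0x0B.
Blocks that differ from the original plaintext: P0.

P0 = 0xA8, P1 = 0x0B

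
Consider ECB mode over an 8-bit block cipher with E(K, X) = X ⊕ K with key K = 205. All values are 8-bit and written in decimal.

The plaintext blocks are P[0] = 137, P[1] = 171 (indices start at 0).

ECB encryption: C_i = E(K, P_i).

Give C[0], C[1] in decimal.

C[0]: E(K, 137) = 68.
C[1]: E(K, 171) = 102.

C[0] = 68, C[1] = 102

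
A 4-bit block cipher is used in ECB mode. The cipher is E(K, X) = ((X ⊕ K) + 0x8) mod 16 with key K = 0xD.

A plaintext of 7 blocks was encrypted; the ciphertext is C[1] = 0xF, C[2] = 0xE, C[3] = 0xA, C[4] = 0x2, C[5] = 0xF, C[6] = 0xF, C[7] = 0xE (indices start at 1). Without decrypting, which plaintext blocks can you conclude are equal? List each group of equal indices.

P[1] = P[5] = P[6]; P[2] = P[7]

ECB encrypts each block independently with the same key, so equal ciphertext blocks imply equal plaintext blocks.
C[1] = C[5] = C[6] = 0xF, so P[1] = P[5] = P[6].
C[2] = C[7] = 0xE, so P[2] = P[7].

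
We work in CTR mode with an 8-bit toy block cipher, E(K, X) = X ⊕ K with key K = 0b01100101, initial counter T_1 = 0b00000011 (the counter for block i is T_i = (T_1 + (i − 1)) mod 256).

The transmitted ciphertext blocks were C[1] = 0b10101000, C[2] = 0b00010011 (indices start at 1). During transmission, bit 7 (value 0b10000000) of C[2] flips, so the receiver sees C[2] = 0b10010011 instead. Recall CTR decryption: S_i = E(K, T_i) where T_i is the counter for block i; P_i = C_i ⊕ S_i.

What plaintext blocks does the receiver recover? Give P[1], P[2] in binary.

Only C[2] changed, to 0b10010011. In CTR, a change in C_i flips the same bit in P_i only; the keystream is unaffected. Decrypting the received ciphertext:
P[1]: T = 0b00000011, S = E(K, T) = 0b01100110; 0b10101000 ⊕ 0b01100110 = 0b11001110.
P[2]: T = 0b00000100, S = E(K, T) = 0b01100001; 0b10010011 ⊕ 0b01100001 = 0b11110010.
Blocks that differ from the original plaintext: P[2].

P[1] = 0b11001110, P[2] = 0b11110010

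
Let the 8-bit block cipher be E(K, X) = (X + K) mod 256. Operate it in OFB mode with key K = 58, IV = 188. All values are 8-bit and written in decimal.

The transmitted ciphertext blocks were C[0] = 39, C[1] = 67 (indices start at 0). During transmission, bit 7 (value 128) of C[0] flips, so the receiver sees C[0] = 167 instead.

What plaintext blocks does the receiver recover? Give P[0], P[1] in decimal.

OFB decryption: S_i = E(K, S_{i−1}) with S_{−1} = IV; P_i = C_i ⊕ S_i.
Only C[0] changed, to 167. In OFB, a change in C_i flips the same bit in P_i only; the keystream is unaffected. Decrypting the received ciphertext:
P[0]: S = E(K, 188) = 246; 167 ⊕ 246 = 81.
P[1]: S = E(K, 246) = 48; 67 ⊕ 48 = 115.
Blocks that differ from the original plaintext: P[0].

P[0] = 81, P[1] = 115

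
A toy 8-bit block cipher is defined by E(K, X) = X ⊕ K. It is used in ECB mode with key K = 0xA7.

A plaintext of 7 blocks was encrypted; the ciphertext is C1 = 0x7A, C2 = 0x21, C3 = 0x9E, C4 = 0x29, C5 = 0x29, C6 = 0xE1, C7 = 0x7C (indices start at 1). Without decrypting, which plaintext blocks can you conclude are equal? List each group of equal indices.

P4 = P5

ECB encrypts each block independently with the same key, so equal ciphertext blocks imply equal plaintext blocks.
C4 = C5 = 0x29, so P4 = P5.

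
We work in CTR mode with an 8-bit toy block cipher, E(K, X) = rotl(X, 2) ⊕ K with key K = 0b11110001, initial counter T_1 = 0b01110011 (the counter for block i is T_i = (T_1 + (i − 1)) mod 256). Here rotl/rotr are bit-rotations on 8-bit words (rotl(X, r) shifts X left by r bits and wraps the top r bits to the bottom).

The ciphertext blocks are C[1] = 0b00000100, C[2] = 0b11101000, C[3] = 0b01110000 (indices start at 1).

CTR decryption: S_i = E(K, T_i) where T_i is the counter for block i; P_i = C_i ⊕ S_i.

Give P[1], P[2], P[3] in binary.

P[1] = 0b00111000, P[2] = 0b11001000, P[3] = 0b01010100

P[1]: T = 0b01110011, S = E(K, T) = 0b00111100; 0b00000100 ⊕ 0b00111100 = 0b00111000.
P[2]: T = 0b01110100, S = E(K, T) = 0b00100000; 0b11101000 ⊕ 0b00100000 = 0b11001000.
P[3]: T = 0b01110101, S = E(K, T) = 0b00100100; 0b01110000 ⊕ 0b00100100 = 0b01010100.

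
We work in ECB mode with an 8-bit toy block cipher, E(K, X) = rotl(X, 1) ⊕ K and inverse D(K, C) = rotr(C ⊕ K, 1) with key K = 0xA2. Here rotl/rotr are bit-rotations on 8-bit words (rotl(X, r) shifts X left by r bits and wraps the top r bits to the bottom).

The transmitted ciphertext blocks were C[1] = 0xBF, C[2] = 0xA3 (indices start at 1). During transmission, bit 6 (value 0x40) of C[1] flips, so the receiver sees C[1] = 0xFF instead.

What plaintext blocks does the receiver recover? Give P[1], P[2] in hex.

P[1] = 0xAE, P[2] = 0x80

ECB decryption: P_i = D(K, C_i).
Only C[1] changed, to 0xFF. In ECB, a change in C_i affects only P_i. Decrypting the received ciphertext:
P[1]: D(K, 0xFF) = 0xAE.
P[2]: D(K, 0xA3) = 0x80.
Blocks that differ from the original plaintext: P[1].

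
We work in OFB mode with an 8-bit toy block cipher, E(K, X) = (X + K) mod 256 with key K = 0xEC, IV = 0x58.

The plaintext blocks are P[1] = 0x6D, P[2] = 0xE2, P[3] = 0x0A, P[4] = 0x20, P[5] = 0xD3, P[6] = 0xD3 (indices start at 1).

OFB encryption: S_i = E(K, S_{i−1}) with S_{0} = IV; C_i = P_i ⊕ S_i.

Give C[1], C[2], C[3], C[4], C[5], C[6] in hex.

C[1]: S = E(K, 0x58) = 0x44; 0x6D ⊕ 0x44 = 0x29.
C[2]: S = E(K, 0x44) = 0x30; 0xE2 ⊕ 0x30 = 0xD2.
C[3]: S = E(K, 0x30) = 0x1C; 0x0A ⊕ 0x1C = 0x16.
C[4]: S = E(K, 0x1C) = 0x08; 0x20 ⊕ 0x08 = 0x28.
C[5]: S = E(K, 0x08) = 0xF4; 0xD3 ⊕ 0xF4 = 0x27.
C[6]: S = E(K, 0xF4) = 0xE0; 0xD3 ⊕ 0xE0 = 0x33.

C[1] = 0x29, C[2] = 0xD2, C[3] = 0x16, C[4] = 0x28, C[5] = 0x27, C[6] = 0x33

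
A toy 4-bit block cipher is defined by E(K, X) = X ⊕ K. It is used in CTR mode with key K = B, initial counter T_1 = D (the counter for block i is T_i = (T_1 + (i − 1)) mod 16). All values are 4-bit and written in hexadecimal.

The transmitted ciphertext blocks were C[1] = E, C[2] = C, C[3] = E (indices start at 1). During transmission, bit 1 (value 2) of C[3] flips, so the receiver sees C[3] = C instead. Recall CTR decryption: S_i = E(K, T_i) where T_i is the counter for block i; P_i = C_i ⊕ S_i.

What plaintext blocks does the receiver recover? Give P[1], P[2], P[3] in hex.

P[1] = 8, P[2] = 9, P[3] = 8

Only C[3] changed, to C. In CTR, a change in C_i flips the same bit in P_i only; the keystream is unaffected. Decrypting the received ciphertext:
P[1]: T = D, S = E(K, T) = 6; E ⊕ 6 = 8.
P[2]: T = E, S = E(K, T) = 5; C ⊕ 5 = 9.
P[3]: T = F, S = E(K, T) = 4; C ⊕ 4 = 8.
Blocks that differ from the original plaintext: P[3].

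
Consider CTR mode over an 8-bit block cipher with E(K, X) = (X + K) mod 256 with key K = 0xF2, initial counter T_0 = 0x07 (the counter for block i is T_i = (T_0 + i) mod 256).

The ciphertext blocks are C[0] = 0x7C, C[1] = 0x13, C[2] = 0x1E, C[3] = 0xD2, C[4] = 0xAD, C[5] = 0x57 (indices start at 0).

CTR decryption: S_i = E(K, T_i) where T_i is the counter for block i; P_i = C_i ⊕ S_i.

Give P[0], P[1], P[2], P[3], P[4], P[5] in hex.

P[0] = 0x85, P[1] = 0xE9, P[2] = 0xE5, P[3] = 0x2E, P[4] = 0x50, P[5] = 0xA9

P[0]: T = 0x07, S = E(K, T) = 0xF9; 0x7C ⊕ 0xF9 = 0x85.
P[1]: T = 0x08, S = E(K, T) = 0xFA; 0x13 ⊕ 0xFA = 0xE9.
P[2]: T = 0x09, S = E(K, T) = 0xFB; 0x1E ⊕ 0xFB = 0xE5.
P[3]: T = 0x0A, S = E(K, T) = 0xFC; 0xD2 ⊕ 0xFC = 0x2E.
P[4]: T = 0x0B, S = E(K, T) = 0xFD; 0xAD ⊕ 0xFD = 0x50.
P[5]: T = 0x0C, S = E(K, T) = 0xFE; 0x57 ⊕ 0xFE = 0xA9.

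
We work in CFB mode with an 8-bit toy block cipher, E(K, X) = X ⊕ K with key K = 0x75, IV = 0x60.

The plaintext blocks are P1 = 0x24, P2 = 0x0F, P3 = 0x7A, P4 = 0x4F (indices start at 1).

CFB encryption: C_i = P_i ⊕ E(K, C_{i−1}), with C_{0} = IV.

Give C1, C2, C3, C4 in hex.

C1 = 0x31, C2 = 0x4B, C3 = 0x44, C4 = 0x7E

C1: E(K, 0x60) = 0x15; 0x24 ⊕ 0x15 = 0x31.
C2: E(K, 0x31) = 0x44; 0x0F ⊕ 0x44 = 0x4B.
C3: E(K, 0x4B) = 0x3E; 0x7A ⊕ 0x3E = 0x44.
C4: E(K, 0x44) = 0x31; 0x4F ⊕ 0x31 = 0x7E.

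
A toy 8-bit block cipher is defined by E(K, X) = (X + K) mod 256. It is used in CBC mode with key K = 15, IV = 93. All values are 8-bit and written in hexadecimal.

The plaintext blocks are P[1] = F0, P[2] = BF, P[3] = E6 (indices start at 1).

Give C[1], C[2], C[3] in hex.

CBC encryption: C_i = E(K, P_i ⊕ C_{i−1}), with C_{0} = IV.
C[1]: P[1] ⊕ 93 = 63; E(K, 63) = 78.
C[2]: P[2] ⊕ 78 = C7; E(K, C7) = DC.
C[3]: P[3] ⊕ DC = 3A; E(K, 3A) = 4F.

C[1] = 78, C[2] = DC, C[3] = 4F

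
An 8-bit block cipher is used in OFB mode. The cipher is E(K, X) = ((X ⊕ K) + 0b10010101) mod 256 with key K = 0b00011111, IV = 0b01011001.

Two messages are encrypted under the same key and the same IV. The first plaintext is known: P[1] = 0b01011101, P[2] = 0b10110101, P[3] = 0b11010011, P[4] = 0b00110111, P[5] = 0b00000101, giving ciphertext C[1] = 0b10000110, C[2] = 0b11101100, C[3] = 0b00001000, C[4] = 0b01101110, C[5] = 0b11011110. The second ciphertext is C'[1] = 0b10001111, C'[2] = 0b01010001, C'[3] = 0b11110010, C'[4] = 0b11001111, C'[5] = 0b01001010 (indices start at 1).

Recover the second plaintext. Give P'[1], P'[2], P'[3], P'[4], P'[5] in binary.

P'[1] = 0b01010100, P'[2] = 0b00001000, P'[3] = 0b00101001, P'[4] = 0b10010110, P'[5] = 0b10010001

In OFB with a reused IV, both messages share the same keystream S_i, so C_i ⊕ C'_i = P_i ⊕ P'_i and thus P'_i = P_i ⊕ C_i ⊕ C'_i.
P'[1]: 0b01011101 ⊕ 0b10000110 ⊕ 0b10001111 = 0b01010100.
P'[2]: 0b10110101 ⊕ 0b11101100 ⊕ 0b01010001 = 0b00001000.
P'[3]: 0b11010011 ⊕ 0b00001000 ⊕ 0b11110010 = 0b00101001.
P'[4]: 0b00110111 ⊕ 0b01101110 ⊕ 0b11001111 = 0b10010110.
P'[5]: 0b00000101 ⊕ 0b11011110 ⊕ 0b01001010 = 0b10010001.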